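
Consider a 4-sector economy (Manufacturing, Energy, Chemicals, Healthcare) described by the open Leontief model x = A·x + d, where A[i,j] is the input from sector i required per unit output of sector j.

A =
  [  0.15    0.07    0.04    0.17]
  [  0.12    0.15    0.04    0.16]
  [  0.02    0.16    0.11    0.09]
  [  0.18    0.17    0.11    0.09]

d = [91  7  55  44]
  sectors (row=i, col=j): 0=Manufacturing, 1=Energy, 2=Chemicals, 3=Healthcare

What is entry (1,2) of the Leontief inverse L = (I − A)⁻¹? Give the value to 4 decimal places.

L[1,2] = 0.1024

Form M = I − A:
  [  0.85   -0.07   -0.04   -0.17]
  [ -0.12    0.85   -0.04   -0.16]
  [ -0.02   -0.16    0.89   -0.09]
  [ -0.18   -0.17   -0.11    0.91]
Leontief inverse L = M⁻¹:
  [  1.2626    0.1780    0.0990    0.2770]
  [  0.2409    1.2713    0.1024    0.2787]
  [  0.1027    0.2633    1.1624    0.1805]
  [  0.3072    0.3045    0.1792    1.2276]
Total output x = L · d:
  x_0 = 1.2626·91 + 0.1780·7 + 0.0990·55 + 0.2770·44 = 133.7699
  x_1 = 0.2409·91 + 1.2713·7 + 0.1024·55 + 0.2787·44 = 48.7145
  x_2 = 0.1027·91 + 0.2633·7 + 1.1624·55 + 0.1805·44 = 83.0623
  x_3 = 0.3072·91 + 0.3045·7 + 0.1792·55 + 1.2276·44 = 93.9526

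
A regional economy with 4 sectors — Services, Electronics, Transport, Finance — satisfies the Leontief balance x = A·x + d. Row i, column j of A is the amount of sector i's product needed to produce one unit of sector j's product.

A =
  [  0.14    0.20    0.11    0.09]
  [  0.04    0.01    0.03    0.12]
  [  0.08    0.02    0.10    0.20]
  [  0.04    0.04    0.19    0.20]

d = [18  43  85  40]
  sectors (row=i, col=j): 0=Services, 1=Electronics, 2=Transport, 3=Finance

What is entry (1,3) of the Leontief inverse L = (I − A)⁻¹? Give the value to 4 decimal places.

Form M = I − A:
  [  0.86   -0.20   -0.11   -0.09]
  [ -0.04    0.99   -0.03   -0.12]
  [ -0.08   -0.02    0.90   -0.20]
  [ -0.04   -0.04   -0.19    0.80]
Leontief inverse L = M⁻¹:
  [  1.2041    0.2564    0.2032    0.2247]
  [  0.0640    1.0320    0.0807    0.1822]
  [  0.1294    0.0634    1.1973    0.3234]
  [  0.0941    0.0795    0.2986    1.3471]
Total output x = L · d:
  x_0 = 1.2041·18 + 0.2564·43 + 0.2032·85 + 0.2247·40 = 58.9558
  x_1 = 0.0640·18 + 1.0320·43 + 0.0807·85 + 0.1822·40 = 59.6727
  x_2 = 0.1294·18 + 0.0634·43 + 1.1973·85 + 0.3234·40 = 119.7609
  x_3 = 0.0941·18 + 0.0795·43 + 0.2986·85 + 1.3471·40 = 84.3746

L[1,3] = 0.1822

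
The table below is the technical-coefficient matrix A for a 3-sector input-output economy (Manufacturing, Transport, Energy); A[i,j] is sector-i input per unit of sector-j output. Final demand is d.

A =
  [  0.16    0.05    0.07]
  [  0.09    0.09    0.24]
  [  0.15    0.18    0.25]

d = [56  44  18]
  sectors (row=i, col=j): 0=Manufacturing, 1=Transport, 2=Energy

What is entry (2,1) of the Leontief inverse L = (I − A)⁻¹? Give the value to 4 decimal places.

L[2,1] = 0.3045

Form M = I − A:
  [  0.84   -0.05   -0.07]
  [ -0.09    0.91   -0.24]
  [ -0.15   -0.18    0.75]
Leontief inverse L = M⁻¹:
  [  1.2267    0.0961    0.1453]
  [  0.1986    1.1887    0.3989]
  [  0.2930    0.3045    1.4581]
Total output x = L · d:
  x_0 = 1.2267·56 + 0.0961·44 + 0.1453·18 = 75.5405
  x_1 = 0.1986·56 + 1.1887·44 + 0.3989·18 = 70.6060
  x_2 = 0.2930·56 + 0.3045·44 + 1.4581·18 = 56.0536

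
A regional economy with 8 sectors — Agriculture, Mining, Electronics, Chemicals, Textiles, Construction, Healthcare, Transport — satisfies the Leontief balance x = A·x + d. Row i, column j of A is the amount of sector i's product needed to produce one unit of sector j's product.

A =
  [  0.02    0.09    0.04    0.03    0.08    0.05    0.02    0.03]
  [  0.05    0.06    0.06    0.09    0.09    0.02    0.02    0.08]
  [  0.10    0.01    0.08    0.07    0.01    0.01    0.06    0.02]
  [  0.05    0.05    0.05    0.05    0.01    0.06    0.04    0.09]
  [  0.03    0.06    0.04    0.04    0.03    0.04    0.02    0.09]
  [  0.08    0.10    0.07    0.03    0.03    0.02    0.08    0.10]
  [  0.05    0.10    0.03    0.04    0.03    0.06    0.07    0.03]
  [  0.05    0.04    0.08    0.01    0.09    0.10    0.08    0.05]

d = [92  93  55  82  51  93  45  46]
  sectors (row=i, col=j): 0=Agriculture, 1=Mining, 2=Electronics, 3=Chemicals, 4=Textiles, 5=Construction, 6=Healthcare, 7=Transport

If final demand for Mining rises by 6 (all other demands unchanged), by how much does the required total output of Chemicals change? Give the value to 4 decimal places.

Form M = I − A:
  [  0.98   -0.09   -0.04   -0.03   -0.08   -0.05   -0.02   -0.03]
  [ -0.05    0.94   -0.06   -0.09   -0.09   -0.02   -0.02   -0.08]
  [ -0.10   -0.01    0.92   -0.07   -0.01   -0.01   -0.06   -0.02]
  [ -0.05   -0.05   -0.05    0.95   -0.01   -0.06   -0.04   -0.09]
  [ -0.03   -0.06   -0.04   -0.04    0.97   -0.04   -0.02   -0.09]
  [ -0.08   -0.10   -0.07   -0.03   -0.03    0.98   -0.08   -0.10]
  [ -0.05   -0.10   -0.03   -0.04   -0.03   -0.06    0.93   -0.03]
  [ -0.05   -0.04   -0.08   -0.01   -0.09   -0.10   -0.08    0.95]
Leontief inverse L = M⁻¹:
  [  1.0534    0.1281    0.0758    0.0608    0.1106    0.0756    0.0479    0.0714]
  [  0.0920    1.1065    0.1062    0.1266    0.1283    0.0581    0.0570    0.1304]
  [  0.1322    0.0475    1.1128    0.0976    0.0364    0.0371    0.0882    0.0510]
  [  0.0889    0.0936    0.0917    1.0805    0.0456    0.0935    0.0767    0.1316]
  [  0.0635    0.0966    0.0770    0.0672    1.0622    0.0696    0.0511    0.1277]
  [  0.1267    0.1544    0.1205    0.0710    0.0772    1.0615    0.1227    0.1492]
  [  0.0880    0.1476    0.0698    0.0748    0.0663    0.0907    1.1037    0.0744]
  [  0.0982    0.0962    0.1290    0.0483    0.1291    0.1365    0.1239    1.1016]
Total output x = L · d:
  x_0 = 1.0534·92 + 0.1281·93 + 0.0758·55 + 0.0608·82 + 0.1106·51 + 0.0756·93 + 0.0479·45 + 0.0714·46 = 136.0977
  x_1 = 0.0920·92 + 1.1065·93 + 0.1062·55 + 0.1266·82 + 0.1283·51 + 0.0581·93 + 0.0570·45 + 0.1304·46 = 148.1056
  x_2 = 0.1322·92 + 0.0475·93 + 1.1128·55 + 0.0976·82 + 0.0364·51 + 0.0371·93 + 0.0882·45 + 0.0510·46 = 97.4205
  x_3 = 0.0889·92 + 0.0936·93 + 0.0917·55 + 1.0805·82 + 0.0456·51 + 0.0935·93 + 0.0767·45 + 0.1316·46 = 131.0565
  x_4 = 0.0635·92 + 0.0966·93 + 0.0770·55 + 0.0672·82 + 1.0622·51 + 0.0696·93 + 0.0511·45 + 0.1277·46 = 93.3945
  x_5 = 0.1267·92 + 0.1544·93 + 0.1205·55 + 0.0710·82 + 0.0772·51 + 1.0615·93 + 0.1227·45 + 0.1492·46 = 153.5128
  x_6 = 0.0880·92 + 0.1476·93 + 0.0698·55 + 0.0748·82 + 0.0663·51 + 0.0907·93 + 1.1037·45 + 0.0744·46 = 96.6984
  x_7 = 0.0982·92 + 0.0962·93 + 0.1290·55 + 0.0483·82 + 0.1291·51 + 0.1365·93 + 0.1239·45 + 1.1016·46 = 104.5537
Δx_3 = L[3,1] · Δd_1 = 0.0936 · 6 = 0.5615

0.5615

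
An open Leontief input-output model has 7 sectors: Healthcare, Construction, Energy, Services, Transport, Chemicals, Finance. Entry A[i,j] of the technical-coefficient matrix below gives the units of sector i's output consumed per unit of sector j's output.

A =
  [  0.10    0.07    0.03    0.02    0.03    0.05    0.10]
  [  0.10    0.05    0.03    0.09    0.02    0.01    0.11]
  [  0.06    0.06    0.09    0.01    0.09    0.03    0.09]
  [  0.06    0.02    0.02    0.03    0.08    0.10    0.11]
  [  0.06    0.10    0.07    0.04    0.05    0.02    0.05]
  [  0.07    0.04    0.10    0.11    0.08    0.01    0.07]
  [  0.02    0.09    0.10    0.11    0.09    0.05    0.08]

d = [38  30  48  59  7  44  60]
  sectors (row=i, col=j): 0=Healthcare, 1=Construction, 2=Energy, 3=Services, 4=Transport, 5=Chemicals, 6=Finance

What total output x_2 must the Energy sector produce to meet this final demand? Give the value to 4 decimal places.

78.3580

Form M = I − A:
  [  0.90   -0.07   -0.03   -0.02   -0.03   -0.05   -0.10]
  [ -0.10    0.95   -0.03   -0.09   -0.02   -0.01   -0.11]
  [ -0.06   -0.06    0.91   -0.01   -0.09   -0.03   -0.09]
  [ -0.06   -0.02   -0.02    0.97   -0.08   -0.10   -0.11]
  [ -0.06   -0.10   -0.07   -0.04    0.95   -0.02   -0.05]
  [ -0.07   -0.04   -0.10   -0.11   -0.08    0.99   -0.07]
  [ -0.02   -0.09   -0.10   -0.11   -0.09   -0.05    0.92]
Leontief inverse L = M⁻¹:
  [  1.1482    0.1173    0.0754    0.0658    0.0735    0.0779    0.1640]
  [  0.1475    1.0966    0.0734    0.1334    0.0665    0.0445    0.1773]
  [  0.1094    0.1130    1.1414    0.0543    0.1381    0.0574    0.1554]
  [  0.1073    0.0708    0.0728    1.0801    0.1300    0.1288    0.1732]
  [  0.1075    0.1440    0.1113    0.0796    1.0908    0.0460    0.1121]
  [  0.1246    0.0941    0.1520    0.1537    0.1352    1.0475    0.1451]
  [  0.0814    0.1498    0.1607    0.1657    0.1527    0.0891    1.1643]
Total output x = L · d:
  x_0 = 1.1482·38 + 0.1173·30 + 0.0754·48 + 0.0658·59 + 0.0735·7 + 0.0779·44 + 0.1640·60 = 68.4297
  x_1 = 0.1475·38 + 1.0966·30 + 0.0734·48 + 0.1334·59 + 0.0665·7 + 0.0445·44 + 0.1773·60 = 62.9620
  x_2 = 0.1094·38 + 0.1130·30 + 1.1414·48 + 0.0543·59 + 0.1381·7 + 0.0574·44 + 0.1554·60 = 78.3580
  x_3 = 0.1073·38 + 0.0708·30 + 0.0728·48 + 1.0801·59 + 0.1300·7 + 0.1288·44 + 0.1732·60 = 90.3890
  x_4 = 0.1075·38 + 0.1440·30 + 0.1113·48 + 0.0796·59 + 1.0908·7 + 0.0460·44 + 0.1121·60 = 34.8339
  x_5 = 0.1246·38 + 0.0941·30 + 0.1520·48 + 0.1537·59 + 0.1352·7 + 1.0475·44 + 0.1451·60 = 79.6653
  x_6 = 0.0814·38 + 0.1498·30 + 0.1607·48 + 0.1657·59 + 0.1527·7 + 0.0891·44 + 1.1643·60 = 99.9262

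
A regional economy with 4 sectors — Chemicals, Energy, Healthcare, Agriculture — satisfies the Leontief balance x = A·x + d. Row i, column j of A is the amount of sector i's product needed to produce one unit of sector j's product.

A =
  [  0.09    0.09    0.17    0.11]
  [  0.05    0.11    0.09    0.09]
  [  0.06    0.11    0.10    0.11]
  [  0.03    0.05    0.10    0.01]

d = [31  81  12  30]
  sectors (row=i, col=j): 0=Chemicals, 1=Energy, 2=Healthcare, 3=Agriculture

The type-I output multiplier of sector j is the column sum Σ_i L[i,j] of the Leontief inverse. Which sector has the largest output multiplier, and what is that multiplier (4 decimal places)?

Form M = I − A:
  [  0.91   -0.09   -0.17   -0.11]
  [ -0.05    0.89   -0.09   -0.09]
  [ -0.06   -0.11    0.90   -0.11]
  [ -0.03   -0.05   -0.10    0.99]
Leontief inverse L = M⁻¹:
  [  1.1292    0.1541    0.2473    0.1669]
  [  0.0774    1.1566    0.1447    0.1298]
  [  0.0905    0.1613    1.1614    0.1538]
  [  0.0473    0.0794    0.1321    1.0372]
Total output x = L · d:
  x_0 = 1.1292·31 + 0.1541·81 + 0.2473·12 + 0.1669·30 = 55.4640
  x_1 = 0.0774·31 + 1.1566·81 + 0.1447·12 + 0.1298·30 = 101.7137
  x_2 = 0.0905·31 + 0.1613·81 + 1.1614·12 + 0.1538·30 = 34.4246
  x_3 = 0.0473·31 + 0.0794·81 + 0.1321·12 + 1.0372·30 = 40.5980
Output multipliers (column sums of L):
  Chemicals: 1.3443
  Energy: 1.5514
  Healthcare: 1.6855
  Agriculture: 1.4878

Healthcare (1.6855)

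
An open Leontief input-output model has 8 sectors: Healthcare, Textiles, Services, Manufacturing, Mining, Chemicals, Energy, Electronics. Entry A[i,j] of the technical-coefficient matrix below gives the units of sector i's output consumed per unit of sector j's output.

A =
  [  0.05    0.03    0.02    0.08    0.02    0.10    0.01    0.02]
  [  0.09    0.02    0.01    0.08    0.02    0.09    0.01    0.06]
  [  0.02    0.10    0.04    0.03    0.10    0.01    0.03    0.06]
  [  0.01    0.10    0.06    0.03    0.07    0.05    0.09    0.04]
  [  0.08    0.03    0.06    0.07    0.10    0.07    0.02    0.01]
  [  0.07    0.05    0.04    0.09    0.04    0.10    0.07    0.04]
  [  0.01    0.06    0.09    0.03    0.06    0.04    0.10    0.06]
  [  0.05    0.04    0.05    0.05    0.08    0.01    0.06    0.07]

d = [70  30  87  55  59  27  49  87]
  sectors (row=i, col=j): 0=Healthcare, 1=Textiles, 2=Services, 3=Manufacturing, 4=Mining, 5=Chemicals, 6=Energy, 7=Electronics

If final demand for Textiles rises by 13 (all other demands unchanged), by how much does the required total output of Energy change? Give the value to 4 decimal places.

1.3415

Form M = I − A:
  [  0.95   -0.03   -0.02   -0.08   -0.02   -0.10   -0.01   -0.02]
  [ -0.09    0.98   -0.01   -0.08   -0.02   -0.09   -0.01   -0.06]
  [ -0.02   -0.10    0.96   -0.03   -0.10   -0.01   -0.03   -0.06]
  [ -0.01   -0.10   -0.06    0.97   -0.07   -0.05   -0.09   -0.04]
  [ -0.08   -0.03   -0.06   -0.07    0.90   -0.07   -0.02   -0.01]
  [ -0.07   -0.05   -0.04   -0.09   -0.04    0.90   -0.07   -0.04]
  [ -0.01   -0.06   -0.09   -0.03   -0.06   -0.04    0.90   -0.06]
  [ -0.05   -0.04   -0.05   -0.05   -0.08   -0.01   -0.06    0.93]
Leontief inverse L = M⁻¹:
  [  1.0782    0.0625    0.0455    0.1157    0.0523    0.1393    0.0407    0.0443]
  [  0.1217    1.0552    0.0388    0.1206    0.0565    0.1335    0.0439    0.0876]
  [  0.0567    0.1321    1.0696    0.0700    0.1425    0.0499    0.0577    0.0892]
  [  0.0491    0.1406    0.0970    1.0749    0.1182    0.0960    0.1280    0.0763]
  [  0.1180    0.0712    0.0943    0.1161    1.1473    0.1198    0.0543    0.0392]
  [  0.1105    0.0980    0.0809    0.1410    0.0906    1.1550    0.1162    0.0781]
  [  0.0457    0.1032    0.1288    0.0721    0.1115    0.0812    1.1395    0.0973]
  [  0.0832    0.0772    0.0841    0.0891    0.1261    0.0490    0.0935    1.1008]
Total output x = L · d:
  x_0 = 1.0782·70 + 0.0625·30 + 0.0455·87 + 0.1157·55 + 0.0523·59 + 0.1393·27 + 0.0407·49 + 0.0443·87 = 100.3678
  x_1 = 0.1217·70 + 1.0552·30 + 0.0388·87 + 0.1206·55 + 0.0565·59 + 0.1335·27 + 0.0439·49 + 0.0876·87 = 66.8959
  x_2 = 0.0567·70 + 0.1321·30 + 1.0696·87 + 0.0700·55 + 0.1425·59 + 0.0499·27 + 0.0577·49 + 0.0892·87 = 125.1828
  x_3 = 0.0491·70 + 0.1406·30 + 0.0970·87 + 1.0749·55 + 0.1182·59 + 0.0960·27 + 0.1280·49 + 0.0763·87 = 97.6857
  x_4 = 0.1180·70 + 0.0712·30 + 0.0943·87 + 0.1161·55 + 1.1473·59 + 0.1198·27 + 0.0543·49 + 0.0392·87 = 101.9838
  x_5 = 0.1105·70 + 0.0980·30 + 0.0809·87 + 0.1410·55 + 0.0906·59 + 1.1550·27 + 0.1162·49 + 0.0781·87 = 74.4950
  x_6 = 0.0457·70 + 0.1032·30 + 0.1288·87 + 0.0721·55 + 0.1115·59 + 0.0812·27 + 1.1395·49 + 0.0973·87 = 94.5354
  x_7 = 0.0832·70 + 0.0772·30 + 0.0841·87 + 0.0891·55 + 0.1261·59 + 0.0490·27 + 0.0935·49 + 1.1008·87 = 129.4768
Δx_6 = L[6,1] · Δd_1 = 0.1032 · 13 = 1.3415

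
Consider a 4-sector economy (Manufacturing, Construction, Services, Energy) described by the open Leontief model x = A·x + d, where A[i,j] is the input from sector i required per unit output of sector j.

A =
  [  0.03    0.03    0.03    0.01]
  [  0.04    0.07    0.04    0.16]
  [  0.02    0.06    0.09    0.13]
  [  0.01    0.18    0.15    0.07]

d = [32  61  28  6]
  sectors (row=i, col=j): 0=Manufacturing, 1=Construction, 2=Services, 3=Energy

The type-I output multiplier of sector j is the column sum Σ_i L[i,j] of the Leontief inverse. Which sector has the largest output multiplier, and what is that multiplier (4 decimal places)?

Form M = I − A:
  [  0.97   -0.03   -0.03   -0.01]
  [ -0.04    0.93   -0.04   -0.16]
  [ -0.02   -0.06    0.91   -0.13]
  [ -0.01   -0.18   -0.15    0.93]
Leontief inverse L = M⁻¹:
  [  1.0337    0.0405    0.0398    0.0236]
  [  0.0501    1.1221    0.0848    0.2055]
  [  0.0297    0.1085    1.1339    0.1775]
  [  0.0256    0.2351    0.1997    1.1439]
Total output x = L · d:
  x_0 = 1.0337·32 + 0.0405·61 + 0.0398·28 + 0.0236·6 = 36.8015
  x_1 = 0.0501·32 + 1.1221·61 + 0.0848·28 + 0.2055·6 = 73.6624
  x_2 = 0.0297·32 + 0.1085·61 + 1.1339·28 + 0.1775·6 = 40.3803
  x_3 = 0.0256·32 + 0.2351·61 + 0.1997·28 + 1.1439·6 = 27.6175
Output multipliers (column sums of L):
  Manufacturing: 1.1391
  Construction: 1.5062
  Services: 1.4582
  Energy: 1.5505

Energy (1.5505)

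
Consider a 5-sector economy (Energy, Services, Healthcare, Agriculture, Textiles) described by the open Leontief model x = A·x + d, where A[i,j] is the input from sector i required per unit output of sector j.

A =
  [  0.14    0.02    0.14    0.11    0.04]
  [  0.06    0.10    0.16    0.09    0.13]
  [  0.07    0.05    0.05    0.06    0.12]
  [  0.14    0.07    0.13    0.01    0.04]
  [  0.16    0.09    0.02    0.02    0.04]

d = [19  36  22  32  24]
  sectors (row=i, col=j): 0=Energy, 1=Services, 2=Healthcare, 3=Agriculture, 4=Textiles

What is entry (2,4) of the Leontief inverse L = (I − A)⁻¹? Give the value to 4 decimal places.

L[2,4] = 0.1597

Form M = I − A:
  [  0.86   -0.02   -0.14   -0.11   -0.04]
  [ -0.06    0.90   -0.16   -0.09   -0.13]
  [ -0.07   -0.05    0.95   -0.06   -0.12]
  [ -0.14   -0.07   -0.13    0.99   -0.04]
  [ -0.16   -0.09   -0.02   -0.02    0.96]
Leontief inverse L = M⁻¹:
  [  1.2272    0.0606    0.2145    0.1567    0.0927]
  [  0.1609    1.1592    0.2426    0.1420    0.1999]
  [  0.1410    0.0878    1.1044    0.0938    0.1597]
  [  0.2126    0.1070    0.1960    1.0572    0.0919]
  [  0.2270    0.1228    0.0856    0.0634    1.0811]
Total output x = L · d:
  x_0 = 1.2272·19 + 0.0606·36 + 0.2145·22 + 0.1567·32 + 0.0927·24 = 37.4595
  x_1 = 0.1609·19 + 1.1592·36 + 0.2426·22 + 0.1420·32 + 0.1999·24 = 59.4682
  x_2 = 0.1410·19 + 0.0878·36 + 1.1044·22 + 0.0938·32 + 0.1597·24 = 36.9696
  x_3 = 0.2126·19 + 0.1070·36 + 0.1960·22 + 1.0572·32 + 0.0919·24 = 48.2393
  x_4 = 0.2270·19 + 0.1228·36 + 0.0856·22 + 0.0634·32 + 1.0811·24 = 38.5936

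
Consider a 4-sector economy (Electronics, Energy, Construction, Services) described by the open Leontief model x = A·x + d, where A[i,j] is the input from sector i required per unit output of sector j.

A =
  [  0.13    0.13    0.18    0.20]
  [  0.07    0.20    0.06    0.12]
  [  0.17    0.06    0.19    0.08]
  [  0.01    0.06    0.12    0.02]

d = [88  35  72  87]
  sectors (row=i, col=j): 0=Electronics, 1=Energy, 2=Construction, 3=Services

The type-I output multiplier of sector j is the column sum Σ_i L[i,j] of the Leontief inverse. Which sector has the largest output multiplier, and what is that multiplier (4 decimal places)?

Construction (2.0080)

Form M = I − A:
  [  0.87   -0.13   -0.18   -0.20]
  [ -0.07    0.80   -0.06   -0.12]
  [ -0.17   -0.06    0.81   -0.08]
  [ -0.01   -0.06   -0.12    0.98]
Leontief inverse L = M⁻¹:
  [  1.2396    0.2503    0.3401    0.3114]
  [  0.1374    1.2990    0.1564    0.1999]
  [  0.2758    0.1588    1.3350    0.1847]
  [  0.0548    0.1015    0.1765    1.0584]
Total output x = L · d:
  x_0 = 1.2396·88 + 0.2503·35 + 0.3401·72 + 0.3114·87 = 169.4279
  x_1 = 0.1374·88 + 1.2990·35 + 0.1564·72 + 0.1999·87 = 86.2014
  x_2 = 0.2758·88 + 0.1588·35 + 1.3350·72 + 0.1847·87 = 142.0105
  x_3 = 0.0548·88 + 0.1015·35 + 0.1765·72 + 1.0584·87 = 113.1710
Output multipliers (column sums of L):
  Electronics: 1.7076
  Energy: 1.8097
  Construction: 2.0080
  Services: 1.7544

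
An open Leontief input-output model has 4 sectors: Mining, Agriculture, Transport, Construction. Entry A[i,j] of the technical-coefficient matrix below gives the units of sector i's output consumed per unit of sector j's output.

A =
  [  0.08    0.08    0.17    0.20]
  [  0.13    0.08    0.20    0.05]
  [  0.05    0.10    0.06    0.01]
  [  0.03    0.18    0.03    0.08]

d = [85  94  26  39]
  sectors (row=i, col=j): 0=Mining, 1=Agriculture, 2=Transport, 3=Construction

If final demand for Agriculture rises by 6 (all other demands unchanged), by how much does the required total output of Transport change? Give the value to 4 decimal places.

0.8080

Form M = I − A:
  [  0.92   -0.08   -0.17   -0.20]
  [ -0.13    0.92   -0.20   -0.05]
  [ -0.05   -0.10    0.94   -0.01]
  [ -0.03   -0.18   -0.03    0.92]
Leontief inverse L = M⁻¹:
  [  1.1340    0.1765    0.2509    0.2588]
  [  0.1818    1.1540    0.2818    0.1053]
  [  0.0805    0.1347    1.1082    0.0369]
  [  0.0752    0.2359    0.0994    1.1172]
Total output x = L · d:
  x_0 = 1.1340·85 + 0.1765·94 + 0.2509·26 + 0.2588·39 = 129.5989
  x_1 = 0.1818·85 + 1.1540·94 + 0.2818·26 + 0.1053·39 = 135.3627
  x_2 = 0.0805·85 + 0.1347·94 + 1.1082·26 + 0.0369·39 = 49.7484
  x_3 = 0.0752·85 + 0.2359·94 + 0.0994·26 + 1.1172·39 = 74.7236
Δx_2 = L[2,1] · Δd_1 = 0.1347 · 6 = 0.8080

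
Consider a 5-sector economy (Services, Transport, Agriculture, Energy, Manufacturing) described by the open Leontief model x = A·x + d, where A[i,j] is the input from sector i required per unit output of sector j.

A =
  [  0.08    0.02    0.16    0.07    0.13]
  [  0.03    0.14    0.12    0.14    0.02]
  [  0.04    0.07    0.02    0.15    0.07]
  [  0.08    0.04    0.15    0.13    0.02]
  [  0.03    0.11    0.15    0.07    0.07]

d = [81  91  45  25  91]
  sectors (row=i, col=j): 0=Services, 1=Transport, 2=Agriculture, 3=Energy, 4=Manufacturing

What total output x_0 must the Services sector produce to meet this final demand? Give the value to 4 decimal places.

Form M = I − A:
  [  0.92   -0.02   -0.16   -0.07   -0.13]
  [ -0.03    0.86   -0.12   -0.14   -0.02]
  [ -0.04   -0.07    0.98   -0.15   -0.07]
  [ -0.08   -0.04   -0.15    0.87   -0.02]
  [ -0.03   -0.11   -0.15   -0.07    0.93]
Leontief inverse L = M⁻¹:
  [  1.1197    0.0763    0.2440    0.1589    0.1799]
  [  0.0705    1.1992    0.2034    0.2382    0.0561]
  [  0.0738    0.1140    1.0956    0.2212    0.1000]
  [  0.1204    0.0857    0.2259    1.2168    0.0618]
  [  0.0654    0.1691    0.2256    0.1606    1.1085]
Total output x = L · d:
  x_0 = 1.1197·81 + 0.0763·91 + 0.2440·45 + 0.1589·25 + 0.1799·91 = 128.9734
  x_1 = 0.0705·81 + 1.1992·91 + 0.2034·45 + 0.2382·25 + 0.0561·91 = 135.0528
  x_2 = 0.0738·81 + 0.1140·91 + 1.0956·45 + 0.2212·25 + 0.1000·91 = 80.2847
  x_3 = 0.1204·81 + 0.0857·91 + 0.2259·45 + 1.2168·25 + 0.0618·91 = 63.7671
  x_4 = 0.0654·81 + 0.1691·91 + 0.2256·45 + 0.1606·25 + 1.1085·91 = 135.7327

128.9734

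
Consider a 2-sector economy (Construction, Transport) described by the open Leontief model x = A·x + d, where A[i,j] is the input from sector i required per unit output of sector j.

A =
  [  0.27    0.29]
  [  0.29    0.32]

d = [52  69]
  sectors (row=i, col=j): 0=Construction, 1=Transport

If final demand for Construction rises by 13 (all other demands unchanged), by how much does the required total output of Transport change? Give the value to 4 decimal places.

9.1438

Form M = I − A:
  [  0.73   -0.29]
  [ -0.29    0.68]
Leontief inverse L = M⁻¹:
  [  1.6493    0.7034]
  [  0.7034    1.7706]
Total output x = L · d:
  x_0 = 1.6493·52 + 0.7034·69 = 134.2954
  x_1 = 0.7034·52 + 1.7706·69 = 158.7436
Δx_1 = L[1,0] · Δd_0 = 0.7034 · 13 = 9.1438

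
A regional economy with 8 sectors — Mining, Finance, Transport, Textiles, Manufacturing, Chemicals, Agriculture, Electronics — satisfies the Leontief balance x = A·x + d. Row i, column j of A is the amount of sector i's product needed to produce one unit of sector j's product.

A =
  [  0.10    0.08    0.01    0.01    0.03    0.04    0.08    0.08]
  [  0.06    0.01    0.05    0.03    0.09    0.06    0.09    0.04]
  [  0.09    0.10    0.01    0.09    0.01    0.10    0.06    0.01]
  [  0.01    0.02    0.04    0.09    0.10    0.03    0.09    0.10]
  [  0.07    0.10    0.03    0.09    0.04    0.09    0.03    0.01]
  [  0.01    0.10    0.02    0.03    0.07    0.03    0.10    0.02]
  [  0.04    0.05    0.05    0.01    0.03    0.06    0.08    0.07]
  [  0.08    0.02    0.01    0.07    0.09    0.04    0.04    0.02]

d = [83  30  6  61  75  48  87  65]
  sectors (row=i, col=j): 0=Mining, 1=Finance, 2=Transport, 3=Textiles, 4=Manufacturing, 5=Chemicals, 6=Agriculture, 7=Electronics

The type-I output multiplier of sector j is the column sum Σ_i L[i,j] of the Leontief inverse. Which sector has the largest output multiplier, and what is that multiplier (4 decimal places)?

Form M = I − A:
  [  0.90   -0.08   -0.01   -0.01   -0.03   -0.04   -0.08   -0.08]
  [ -0.06    0.99   -0.05   -0.03   -0.09   -0.06   -0.09   -0.04]
  [ -0.09   -0.10    0.99   -0.09   -0.01   -0.10   -0.06   -0.01]
  [ -0.01   -0.02   -0.04    0.91   -0.10   -0.03   -0.09   -0.10]
  [ -0.07   -0.10   -0.03   -0.09    0.96   -0.09   -0.03   -0.01]
  [ -0.01   -0.10   -0.02   -0.03   -0.07    0.97   -0.10   -0.02]
  [ -0.04   -0.05   -0.05   -0.01   -0.03   -0.06    0.92   -0.07]
  [ -0.08   -0.02   -0.01   -0.07   -0.09   -0.04   -0.04    0.98]
Leontief inverse L = M⁻¹:
  [  1.1453    0.1208    0.0309    0.0396    0.0722    0.0788    0.1332    0.1146]
  [  0.1024    1.0590    0.0711    0.0664    0.1289    0.1029    0.1422    0.0726]
  [  0.1311    0.1454    1.0353    0.1246    0.0605    0.1405    0.1248    0.0523]
  [  0.0548    0.0671    0.0648    1.1377    0.1503    0.0769    0.1461    0.1375]
  [  0.1113    0.1462    0.0545    0.1284    1.0899    0.1321    0.0921    0.0491]
  [  0.0453    0.1365    0.0426    0.0606    0.1081    1.0687    0.1478    0.0494]
  [  0.0785    0.0897    0.0689    0.0404    0.0673    0.0972    1.1280    0.0981]
  [  0.1161    0.0604    0.0287    0.1030    0.1271    0.0752    0.0860    1.0521]
Total output x = L · d:
  x_0 = 1.1453·83 + 0.1208·30 + 0.0309·6 + 0.0396·61 + 0.0722·75 + 0.0788·48 + 0.1332·87 + 0.1146·65 = 129.5261
  x_1 = 0.1024·83 + 1.0590·30 + 0.0711·6 + 0.0664·61 + 0.1289·75 + 0.1029·48 + 0.1422·87 + 0.0726·65 = 76.4342
  x_2 = 0.1311·83 + 0.1454·30 + 1.0353·6 + 0.1246·61 + 0.0605·75 + 0.1405·48 + 0.1248·87 + 0.0523·65 = 54.6010
  x_3 = 0.0548·83 + 0.0671·30 + 0.0648·6 + 1.1377·61 + 0.1503·75 + 0.0769·48 + 0.1461·87 + 0.1375·65 = 112.9616
  x_4 = 0.1113·83 + 0.1462·30 + 0.0545·6 + 0.1284·61 + 1.0899·75 + 0.1321·48 + 0.0921·87 + 0.0491·65 = 121.0721
  x_5 = 0.0453·83 + 0.1365·30 + 0.0426·6 + 0.0606·61 + 0.1081·75 + 1.0687·48 + 0.1478·87 + 0.0494·65 = 87.2838
  x_6 = 0.0785·83 + 0.0897·30 + 0.0689·6 + 0.0404·61 + 0.0673·75 + 0.0972·48 + 1.1280·87 + 0.0981·65 = 126.3220
  x_7 = 0.1161·83 + 0.0604·30 + 0.0287·6 + 0.1030·61 + 0.1271·75 + 0.0752·48 + 0.0860·87 + 1.0521·65 = 106.9233
Output multipliers (column sums of L):
  Mining: 1.7848
  Finance: 1.8249
  Transport: 1.3969
  Textiles: 1.7008
  Manufacturing: 1.8044
  Chemicals: 1.7722
  Agriculture: 2.0003
  Electronics: 1.6259

Agriculture (2.0003)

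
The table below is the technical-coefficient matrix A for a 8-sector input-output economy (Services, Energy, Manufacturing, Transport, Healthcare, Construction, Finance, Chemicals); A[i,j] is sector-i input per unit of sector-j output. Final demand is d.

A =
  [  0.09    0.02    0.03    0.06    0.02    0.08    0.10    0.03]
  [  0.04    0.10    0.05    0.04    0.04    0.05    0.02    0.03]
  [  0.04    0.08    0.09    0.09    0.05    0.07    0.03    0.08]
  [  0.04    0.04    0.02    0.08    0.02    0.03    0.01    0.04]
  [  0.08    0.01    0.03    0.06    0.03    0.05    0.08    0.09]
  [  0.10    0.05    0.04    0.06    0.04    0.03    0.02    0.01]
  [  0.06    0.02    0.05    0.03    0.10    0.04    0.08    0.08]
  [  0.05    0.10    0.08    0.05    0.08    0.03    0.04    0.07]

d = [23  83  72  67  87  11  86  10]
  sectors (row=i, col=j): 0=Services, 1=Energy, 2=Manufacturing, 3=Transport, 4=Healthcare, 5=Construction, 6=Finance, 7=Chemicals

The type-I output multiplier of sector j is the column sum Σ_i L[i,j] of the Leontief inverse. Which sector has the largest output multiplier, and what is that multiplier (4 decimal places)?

Services (1.8579)

Form M = I − A:
  [  0.91   -0.02   -0.03   -0.06   -0.02   -0.08   -0.10   -0.03]
  [ -0.04    0.90   -0.05   -0.04   -0.04   -0.05   -0.02   -0.03]
  [ -0.04   -0.08    0.91   -0.09   -0.05   -0.07   -0.03   -0.08]
  [ -0.04   -0.04   -0.02    0.92   -0.02   -0.03   -0.01   -0.04]
  [ -0.08   -0.01   -0.03   -0.06    0.97   -0.05   -0.08   -0.09]
  [ -0.10   -0.05   -0.04   -0.06   -0.04    0.97   -0.02   -0.01]
  [ -0.06   -0.02   -0.05   -0.03   -0.10   -0.04    0.92   -0.08]
  [ -0.05   -0.10   -0.08   -0.05   -0.08   -0.03   -0.04    0.93]
Leontief inverse L = M⁻¹:
  [  1.1388    0.0529    0.0630    0.1020    0.0555    0.1150    0.1383    0.0668]
  [  0.0781    1.1364    0.0804    0.0768    0.0674    0.0805    0.0469    0.0608]
  [  0.0939    0.1323    1.1353    0.1453    0.0910    0.1124    0.0676    0.1270]
  [  0.0679    0.0653    0.0408    1.1085    0.0393    0.0514    0.0294    0.0624]
  [  0.1276    0.0469    0.0659    0.1029    1.0675    0.0848    0.1185    0.1301]
  [  0.1381    0.0782    0.0658    0.0959    0.0635    1.0606    0.0502    0.0386]
  [  0.1120    0.0589    0.0897    0.0765    0.1405    0.0786    1.1236    0.1276]
  [  0.1016    0.1490    0.1235    0.1011    0.1201    0.0722    0.0800    1.1176]
Total output x = L · d:
  x_0 = 1.1388·23 + 0.0529·83 + 0.0630·72 + 0.1020·67 + 0.0555·87 + 0.1150·11 + 0.1383·86 + 0.0668·10 = 60.6187
  x_1 = 0.0781·23 + 1.1364·83 + 0.0804·72 + 0.0768·67 + 0.0674·87 + 0.0805·11 + 0.0469·86 + 0.0608·10 = 118.4429
  x_2 = 0.0939·23 + 0.1323·83 + 1.1353·72 + 0.1453·67 + 0.0910·87 + 0.1124·11 + 0.0676·86 + 0.1270·10 = 120.8509
  x_3 = 0.0679·23 + 0.0653·83 + 0.0408·72 + 1.1085·67 + 0.0393·87 + 0.0514·11 + 0.0294·86 + 0.0624·10 = 91.3304
  x_4 = 0.1276·23 + 0.0469·83 + 0.0659·72 + 0.1029·67 + 1.0675·87 + 0.0848·11 + 0.1185·86 + 0.1301·10 = 123.7632
  x_5 = 0.1381·23 + 0.0782·83 + 0.0658·72 + 0.0959·67 + 0.0635·87 + 1.0606·11 + 0.0502·86 + 0.0386·10 = 42.7280
  x_6 = 0.1120·23 + 0.0589·83 + 0.0897·72 + 0.0765·67 + 0.1405·87 + 0.0786·11 + 1.1236·86 + 0.1276·10 = 130.0518
  x_7 = 0.1016·23 + 0.1490·83 + 0.1235·72 + 0.1011·67 + 0.1201·87 + 0.0722·11 + 0.0800·86 + 1.1176·10 = 59.6718
Output multipliers (column sums of L):
  Services: 1.8579
  Energy: 1.7201
  Manufacturing: 1.6645
  Transport: 1.8090
  Healthcare: 1.6449
  Construction: 1.6554
  Finance: 1.6545
  Chemicals: 1.7310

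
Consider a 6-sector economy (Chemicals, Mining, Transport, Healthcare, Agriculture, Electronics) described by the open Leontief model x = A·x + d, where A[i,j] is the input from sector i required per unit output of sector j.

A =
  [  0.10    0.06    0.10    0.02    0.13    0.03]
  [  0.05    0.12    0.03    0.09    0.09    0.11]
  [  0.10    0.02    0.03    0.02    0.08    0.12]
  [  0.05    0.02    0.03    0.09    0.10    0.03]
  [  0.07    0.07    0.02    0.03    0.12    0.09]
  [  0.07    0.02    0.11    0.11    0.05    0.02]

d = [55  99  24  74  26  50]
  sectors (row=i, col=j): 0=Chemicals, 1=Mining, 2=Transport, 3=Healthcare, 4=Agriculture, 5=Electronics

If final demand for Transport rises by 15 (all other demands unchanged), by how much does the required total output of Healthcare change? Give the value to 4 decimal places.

0.8312

Form M = I − A:
  [  0.90   -0.06   -0.10   -0.02   -0.13   -0.03]
  [ -0.05    0.88   -0.03   -0.09   -0.09   -0.11]
  [ -0.10   -0.02    0.97   -0.02   -0.08   -0.12]
  [ -0.05   -0.02   -0.03    0.91   -0.10   -0.03]
  [ -0.07   -0.07   -0.02   -0.03    0.88   -0.09]
  [ -0.07   -0.02   -0.11   -0.11   -0.05    0.98]
Leontief inverse L = M⁻¹:
  [  1.1577    0.1016    0.1380    0.0555    0.2050    0.0843]
  [  0.1066    1.1656    0.0734    0.1444    0.1673    0.1629]
  [  0.1477    0.0503    1.0699    0.0551    0.1393    0.1557]
  [  0.0878    0.0463    0.0554    1.1193    0.1535    0.0630]
  [  0.1189    0.1084    0.0574    0.0699    1.1858    0.1339]
  [  0.1174    0.0474    0.1406    0.1423    0.1114    1.0611]
Total output x = L · d:
  x_0 = 1.1577·55 + 0.1016·99 + 0.1380·24 + 0.0555·74 + 0.2050·26 + 0.0843·50 = 90.6857
  x_1 = 0.1066·55 + 1.1656·99 + 0.0734·24 + 0.1444·74 + 0.1673·26 + 0.1629·50 = 146.2021
  x_2 = 0.1477·55 + 0.0503·99 + 1.0699·24 + 0.0551·74 + 0.1393·26 + 0.1557·50 = 54.2628
  x_3 = 0.0878·55 + 0.0463·99 + 0.0554·24 + 1.1193·74 + 0.1535·26 + 0.0630·50 = 100.7148
  x_4 = 0.1189·55 + 0.1084·99 + 0.0574·24 + 0.0699·74 + 1.1858·26 + 0.1339·50 = 61.3403
  x_5 = 0.1174·55 + 0.0474·99 + 0.1406·24 + 0.1423·74 + 0.1114·26 + 1.0611·50 = 81.0067
Δx_3 = L[3,2] · Δd_2 = 0.0554 · 15 = 0.8312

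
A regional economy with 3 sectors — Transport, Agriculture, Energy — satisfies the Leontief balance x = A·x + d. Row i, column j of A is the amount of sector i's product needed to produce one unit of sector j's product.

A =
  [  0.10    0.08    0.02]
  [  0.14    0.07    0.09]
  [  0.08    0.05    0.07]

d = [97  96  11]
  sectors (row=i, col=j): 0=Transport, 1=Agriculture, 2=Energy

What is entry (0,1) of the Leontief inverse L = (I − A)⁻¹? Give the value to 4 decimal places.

L[0,1] = 0.0990

Form M = I − A:
  [  0.90   -0.08   -0.02]
  [ -0.14    0.93   -0.09]
  [ -0.08   -0.05    0.93]
Leontief inverse L = M⁻¹:
  [  1.1295    0.0990    0.0339]
  [  0.1804    1.0967    0.1100]
  [  0.1069    0.0675    1.0841]
Total output x = L · d:
  x_0 = 1.1295·97 + 0.0990·96 + 0.0339·11 = 119.4384
  x_1 = 0.1804·97 + 1.0967·96 + 0.1100·11 = 123.9898
  x_2 = 0.1069·97 + 0.0675·96 + 1.0841·11 = 28.7683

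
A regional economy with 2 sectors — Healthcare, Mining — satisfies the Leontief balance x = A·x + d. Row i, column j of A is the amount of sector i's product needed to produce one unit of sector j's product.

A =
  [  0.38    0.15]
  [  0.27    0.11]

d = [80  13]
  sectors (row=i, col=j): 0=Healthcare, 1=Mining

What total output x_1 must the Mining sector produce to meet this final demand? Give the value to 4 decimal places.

58.0090

Form M = I − A:
  [  0.62   -0.15]
  [ -0.27    0.89]
Leontief inverse L = M⁻¹:
  [  1.7407    0.2934]
  [  0.5281    1.2126]
Total output x = L · d:
  x_0 = 1.7407·80 + 0.2934·13 = 143.0667
  x_1 = 0.5281·80 + 1.2126·13 = 58.0090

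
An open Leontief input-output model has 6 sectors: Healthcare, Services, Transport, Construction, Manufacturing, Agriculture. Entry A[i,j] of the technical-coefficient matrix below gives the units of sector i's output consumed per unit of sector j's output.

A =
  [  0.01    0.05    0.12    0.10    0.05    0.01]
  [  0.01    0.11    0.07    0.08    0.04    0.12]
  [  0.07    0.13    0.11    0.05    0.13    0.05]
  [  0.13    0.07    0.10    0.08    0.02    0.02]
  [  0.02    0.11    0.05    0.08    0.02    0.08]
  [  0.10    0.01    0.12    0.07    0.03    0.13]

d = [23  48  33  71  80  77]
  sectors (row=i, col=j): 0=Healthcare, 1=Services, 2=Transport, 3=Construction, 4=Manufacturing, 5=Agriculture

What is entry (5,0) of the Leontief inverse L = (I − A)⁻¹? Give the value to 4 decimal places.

Form M = I − A:
  [  0.99   -0.05   -0.12   -0.10   -0.05   -0.01]
  [ -0.01    0.89   -0.07   -0.08   -0.04   -0.12]
  [ -0.07   -0.13    0.89   -0.05   -0.13   -0.05]
  [ -0.13   -0.07   -0.10    0.92   -0.02   -0.02]
  [ -0.02   -0.11   -0.05   -0.08    0.98   -0.08]
  [ -0.10   -0.01   -0.12   -0.07   -0.03    0.87]
Leontief inverse L = M⁻¹:
  [  1.0493    0.1074    0.1775    0.1442    0.0859    0.0483]
  [  0.0598    1.1705    0.1443    0.1367    0.0783    0.1808]
  [  0.1183    0.2144    1.1962    0.1212    0.1796    0.1190]
  [  0.1703    0.1326    0.1729    1.1365    0.0621    0.0620]
  [  0.0606    0.1612    0.1117    0.1279    1.0515    0.1290]
  [  0.1534    0.0716    0.2048    0.1307    0.0768    1.1829]
Total output x = L · d:
  x_0 = 1.0493·23 + 0.1074·48 + 0.1775·33 + 0.1442·71 + 0.0859·80 + 0.0483·77 = 55.9667
  x_1 = 0.0598·23 + 1.1705·48 + 0.1443·33 + 0.1367·71 + 0.0783·80 + 0.1808·77 = 92.2055
  x_2 = 0.1183·23 + 0.2144·48 + 1.1962·33 + 0.1212·71 + 0.1796·80 + 0.1190·77 = 84.6182
  x_3 = 0.1703·23 + 0.1326·48 + 0.1729·33 + 1.1365·71 + 0.0621·80 + 0.0620·77 = 106.4298
  x_4 = 0.0606·23 + 0.1612·48 + 0.1117·33 + 0.1279·71 + 1.0515·80 + 0.1290·77 = 115.9446
  x_5 = 0.1534·23 + 0.0716·48 + 0.2048·33 + 0.1307·71 + 0.0768·80 + 1.1829·77 = 120.2314

L[5,0] = 0.1534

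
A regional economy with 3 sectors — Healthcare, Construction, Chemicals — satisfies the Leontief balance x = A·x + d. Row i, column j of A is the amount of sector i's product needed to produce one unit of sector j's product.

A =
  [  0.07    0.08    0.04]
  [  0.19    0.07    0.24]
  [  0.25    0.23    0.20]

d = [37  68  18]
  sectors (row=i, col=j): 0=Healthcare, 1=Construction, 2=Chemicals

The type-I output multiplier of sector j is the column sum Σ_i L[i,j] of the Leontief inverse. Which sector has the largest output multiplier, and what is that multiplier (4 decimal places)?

Form M = I − A:
  [  0.93   -0.08   -0.04]
  [ -0.19    0.93   -0.24]
  [ -0.25   -0.23    0.80]
Leontief inverse L = M⁻¹:
  [  1.1244    0.1195    0.0921]
  [  0.3461    1.1982    0.3768]
  [  0.4509    0.3818    1.3871]
Total output x = L · d:
  x_0 = 1.1244·37 + 0.1195·68 + 0.0921·18 = 51.3869
  x_1 = 0.3461·37 + 1.1982·68 + 0.3768·18 = 101.0657
  x_2 = 0.4509·37 + 0.3818·68 + 1.3871·18 = 67.6148
Output multipliers (column sums of L):
  Healthcare: 1.9214
  Construction: 1.6995
  Chemicals: 1.8559

Healthcare (1.9214)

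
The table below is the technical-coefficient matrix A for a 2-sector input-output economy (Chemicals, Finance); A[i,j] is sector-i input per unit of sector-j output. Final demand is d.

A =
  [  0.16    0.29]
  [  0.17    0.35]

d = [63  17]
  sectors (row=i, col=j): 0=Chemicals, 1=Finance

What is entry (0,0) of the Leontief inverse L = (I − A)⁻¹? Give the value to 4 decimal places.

Form M = I − A:
  [  0.84   -0.29]
  [ -0.17    0.65]
Leontief inverse L = M⁻¹:
  [  1.3086    0.5839]
  [  0.3423    1.6912]
Total output x = L · d:
  x_0 = 1.3086·63 + 0.5839·17 = 92.3696
  x_1 = 0.3423·63 + 1.6912·17 = 50.3121

L[0,0] = 1.3086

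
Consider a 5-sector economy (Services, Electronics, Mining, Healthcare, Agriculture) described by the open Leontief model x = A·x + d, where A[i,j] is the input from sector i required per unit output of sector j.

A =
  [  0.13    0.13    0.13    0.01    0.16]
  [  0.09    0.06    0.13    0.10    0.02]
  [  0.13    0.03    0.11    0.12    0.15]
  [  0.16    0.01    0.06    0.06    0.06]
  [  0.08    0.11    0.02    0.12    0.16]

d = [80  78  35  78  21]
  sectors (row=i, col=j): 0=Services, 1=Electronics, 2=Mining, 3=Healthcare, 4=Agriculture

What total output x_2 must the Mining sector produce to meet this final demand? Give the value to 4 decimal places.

Form M = I − A:
  [  0.87   -0.13   -0.13   -0.01   -0.16]
  [ -0.09    0.94   -0.13   -0.10   -0.02]
  [ -0.13   -0.03    0.89   -0.12   -0.15]
  [ -0.16   -0.01   -0.06    0.94   -0.06]
  [ -0.08   -0.11   -0.02   -0.12    0.84]
Leontief inverse L = M⁻¹:
  [  1.2514    0.2155    0.2277    0.1025    0.2915]
  [  0.1845    1.1103    0.2024    0.1598    0.1091]
  [  0.2528    0.1079    1.1962    0.2025    0.2788]
  [  0.2429    0.0667    0.1233    1.1083    0.1490]
  [  0.1841    0.1780    0.0943    0.1938    1.2605]
Total output x = L · d:
  x_0 = 1.2514·80 + 0.2155·78 + 0.2277·35 + 0.1025·78 + 0.2915·21 = 139.0136
  x_1 = 0.1845·80 + 1.1103·78 + 0.2024·35 + 0.1598·78 + 0.1091·21 = 123.2059
  x_2 = 0.2528·80 + 0.1079·78 + 1.1962·35 + 0.2025·78 + 0.2788·21 = 92.1527
  x_3 = 0.2429·80 + 0.0667·78 + 0.1233·35 + 1.1083·78 + 0.1490·21 = 118.5249
  x_4 = 0.1841·80 + 0.1780·78 + 0.0943·35 + 0.1938·78 + 1.2605·21 = 73.4997

92.1527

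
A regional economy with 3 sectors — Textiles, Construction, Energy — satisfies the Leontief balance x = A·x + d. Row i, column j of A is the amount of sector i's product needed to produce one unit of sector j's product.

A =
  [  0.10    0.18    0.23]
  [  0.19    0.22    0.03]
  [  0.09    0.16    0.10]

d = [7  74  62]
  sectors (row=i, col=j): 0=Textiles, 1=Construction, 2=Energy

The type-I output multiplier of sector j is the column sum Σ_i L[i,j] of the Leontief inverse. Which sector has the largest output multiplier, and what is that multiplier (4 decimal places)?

Construction (2.0037)

Form M = I − A:
  [  0.90   -0.18   -0.23]
  [ -0.19    0.78   -0.03]
  [ -0.09   -0.16    0.90]
Leontief inverse L = M⁻¹:
  [  1.2166    0.3469    0.3225]
  [  0.3031    1.3773    0.1234]
  [  0.1755    0.2795    1.1653]
Total output x = L · d:
  x_0 = 1.2166·7 + 0.3469·74 + 0.3225·62 = 54.1799
  x_1 = 0.3031·7 + 1.3773·74 + 0.1234·62 = 111.6911
  x_2 = 0.1755·7 + 0.2795·74 + 1.1653·62 = 94.1631
Output multipliers (column sums of L):
  Textiles: 1.6952
  Construction: 2.0037
  Energy: 1.6111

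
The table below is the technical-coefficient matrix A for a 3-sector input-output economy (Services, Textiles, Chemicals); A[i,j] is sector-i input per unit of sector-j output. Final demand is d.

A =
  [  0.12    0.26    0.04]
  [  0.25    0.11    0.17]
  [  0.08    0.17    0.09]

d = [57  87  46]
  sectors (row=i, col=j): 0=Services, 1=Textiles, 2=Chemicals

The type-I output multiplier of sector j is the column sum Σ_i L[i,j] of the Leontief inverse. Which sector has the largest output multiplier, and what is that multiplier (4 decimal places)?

Textiles (1.9537)

Form M = I − A:
  [  0.88   -0.26   -0.04]
  [ -0.25    0.89   -0.17]
  [ -0.08   -0.17    0.91]
Leontief inverse L = M⁻¹:
  [  1.2596    0.3926    0.1287]
  [  0.3888    1.2864    0.2574]
  [  0.1834    0.2748    1.1583]
Total output x = L · d:
  x_0 = 1.2596·57 + 0.3926·87 + 0.1287·46 = 111.8685
  x_1 = 0.3888·57 + 1.2864·87 + 0.2574·46 = 145.9174
  x_2 = 0.1834·57 + 0.2748·87 + 1.1583·46 = 87.6433
Output multipliers (column sums of L):
  Services: 1.8318
  Textiles: 1.9537
  Chemicals: 1.5444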